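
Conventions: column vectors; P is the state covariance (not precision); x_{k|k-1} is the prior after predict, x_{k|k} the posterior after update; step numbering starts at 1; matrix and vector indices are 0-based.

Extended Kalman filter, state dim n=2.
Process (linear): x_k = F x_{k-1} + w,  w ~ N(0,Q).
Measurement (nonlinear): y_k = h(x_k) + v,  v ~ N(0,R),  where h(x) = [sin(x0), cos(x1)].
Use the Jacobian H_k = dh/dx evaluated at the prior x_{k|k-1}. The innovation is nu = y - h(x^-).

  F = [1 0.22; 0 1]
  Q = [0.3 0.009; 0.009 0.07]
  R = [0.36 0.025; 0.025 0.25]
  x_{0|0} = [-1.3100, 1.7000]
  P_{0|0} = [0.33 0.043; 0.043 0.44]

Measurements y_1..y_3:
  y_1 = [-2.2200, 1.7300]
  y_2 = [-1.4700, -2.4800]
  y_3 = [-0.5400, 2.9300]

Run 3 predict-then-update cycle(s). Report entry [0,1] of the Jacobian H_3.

H_jac[0,1] = 0.0000

step 1: x^-=[-0.9360, 1.7000]  P^-=[0.6702 0.1488; 0.1488 0.5100]  H_jac=[0.5930 0.0000; 0.0000 -0.9917]  S=[0.5957 -0.0625; -0.0625 0.7515]  K=[0.6523 -0.1421; 0.0782 -0.6665]  nu=[-1.4148, 1.8588]  x^+=[-2.1230, 0.3505]  P^+=[0.3900 0.0194; 0.0194 0.1660]
step 2: x^-=[-2.0459, 0.3505]  P^-=[0.7066 0.0649; 0.0649 0.2360]  H_jac=[-0.4574 0.0000; 0.0000 -0.3434]  S=[0.5078 0.0352; 0.0352 0.2778]  K=[-0.6364 0.0004; -0.0386 -0.2869]  nu=[-0.5807, -3.4192]  x^+=[-1.6776, 1.3537]  P^+=[0.5009 0.0460; 0.0460 0.2116]
step 3: x^-=[-1.3798, 1.3537]  P^-=[0.8314 0.1016; 0.1016 0.2816]  H_jac=[0.1898 0.0000; 0.0000 -0.9765]  S=[0.3900 0.0062; 0.0062 0.5186]  K=[0.4078 -0.1962; 0.0579 -0.5310]  nu=[0.4418, 2.7146]  x^+=[-1.7322, -0.0623]  P^+=[0.7476 0.0398; 0.0398 0.1345]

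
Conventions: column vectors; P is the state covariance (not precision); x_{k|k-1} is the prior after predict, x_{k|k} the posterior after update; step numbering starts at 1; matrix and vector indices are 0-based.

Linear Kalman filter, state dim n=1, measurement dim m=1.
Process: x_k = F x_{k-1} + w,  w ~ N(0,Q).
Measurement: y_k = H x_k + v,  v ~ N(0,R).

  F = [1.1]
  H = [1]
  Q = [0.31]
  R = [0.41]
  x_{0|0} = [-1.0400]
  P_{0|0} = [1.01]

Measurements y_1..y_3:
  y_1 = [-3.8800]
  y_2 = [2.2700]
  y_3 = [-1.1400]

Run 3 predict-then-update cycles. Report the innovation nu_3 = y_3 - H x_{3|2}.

step 1: x^-=[-1.1440]  P^-=[1.5321]  S=[1.9421]  K=[0.7889]  nu=[-2.7360]  x^+=[-3.3024]  P^+=[0.3234]
step 2: x^-=[-3.6326]  P^-=[0.7014]  S=[1.1114]  K=[0.6311]  nu=[5.9026]  x^+=[0.0924]  P^+=[0.2587]
step 3: x^-=[0.1017]  P^-=[0.6231]  S=[1.0331]  K=[0.6031]  nu=[-1.2417]  x^+=[-0.6472]  P^+=[0.2473]

innov = [-1.2417]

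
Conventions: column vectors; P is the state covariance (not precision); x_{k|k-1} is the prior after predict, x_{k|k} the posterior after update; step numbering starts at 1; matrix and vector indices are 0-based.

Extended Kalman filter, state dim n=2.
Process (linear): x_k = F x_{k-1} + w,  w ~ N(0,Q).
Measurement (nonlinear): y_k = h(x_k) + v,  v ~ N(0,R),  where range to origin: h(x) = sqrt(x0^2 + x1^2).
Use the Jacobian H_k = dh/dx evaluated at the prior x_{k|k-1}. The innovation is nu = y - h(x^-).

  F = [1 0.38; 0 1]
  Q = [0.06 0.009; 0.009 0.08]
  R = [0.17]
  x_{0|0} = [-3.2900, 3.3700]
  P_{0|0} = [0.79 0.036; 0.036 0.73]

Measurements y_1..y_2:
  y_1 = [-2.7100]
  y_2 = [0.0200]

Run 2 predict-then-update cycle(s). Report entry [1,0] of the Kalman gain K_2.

K[1,0] = -0.5818

step 1: x^-=[-2.0094, 3.3700]  P^-=[0.9828 0.3224; 0.3224 0.8100]  H_jac=[-0.5121 0.8589]  S=[0.7417]  K=[-0.3052; 0.7154]  nu=[-6.6336]  x^+=[0.0155, -1.3757]  P^+=[0.9137 0.4844; 0.4844 0.4304]
step 2: x^-=[-0.5073, -1.3757]  P^-=[1.4039 0.6569; 0.6569 0.5104]  H_jac=[-0.3460 -0.9382]  S=[1.2138]  K=[-0.9079; -0.5818]  nu=[-1.4462]  x^+=[0.8058, -0.5343]  P^+=[0.4033 0.0158; 0.0158 0.0996]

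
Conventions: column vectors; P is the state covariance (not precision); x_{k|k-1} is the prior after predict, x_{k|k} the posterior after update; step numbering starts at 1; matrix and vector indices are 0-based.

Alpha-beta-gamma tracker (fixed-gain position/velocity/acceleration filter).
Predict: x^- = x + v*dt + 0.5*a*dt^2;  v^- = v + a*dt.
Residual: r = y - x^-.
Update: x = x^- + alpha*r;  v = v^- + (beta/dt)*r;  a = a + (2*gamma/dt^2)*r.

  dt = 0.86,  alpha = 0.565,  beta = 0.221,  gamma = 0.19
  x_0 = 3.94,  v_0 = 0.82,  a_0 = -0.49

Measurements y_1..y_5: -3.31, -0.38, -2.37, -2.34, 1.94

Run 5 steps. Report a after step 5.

step 1: x_pred=4.4640  r=-7.7740  x^+=0.0717  v^+=-1.5991  a^+=-4.4842
step 2: x_pred=-2.9618  r=2.5818  x^+=-1.5031  v^+=-4.7921  a^+=-3.1577
step 3: x_pred=-6.7920  r=4.4220  x^+=-4.2936  v^+=-6.3713  a^+=-0.8857
step 4: x_pred=-10.1005  r=7.7605  x^+=-5.7158  v^+=-5.1388  a^+=3.1016
step 5: x_pred=-8.9882  r=10.9282  x^+=-2.8138  v^+=0.3368  a^+=8.7164

a_post = 8.7164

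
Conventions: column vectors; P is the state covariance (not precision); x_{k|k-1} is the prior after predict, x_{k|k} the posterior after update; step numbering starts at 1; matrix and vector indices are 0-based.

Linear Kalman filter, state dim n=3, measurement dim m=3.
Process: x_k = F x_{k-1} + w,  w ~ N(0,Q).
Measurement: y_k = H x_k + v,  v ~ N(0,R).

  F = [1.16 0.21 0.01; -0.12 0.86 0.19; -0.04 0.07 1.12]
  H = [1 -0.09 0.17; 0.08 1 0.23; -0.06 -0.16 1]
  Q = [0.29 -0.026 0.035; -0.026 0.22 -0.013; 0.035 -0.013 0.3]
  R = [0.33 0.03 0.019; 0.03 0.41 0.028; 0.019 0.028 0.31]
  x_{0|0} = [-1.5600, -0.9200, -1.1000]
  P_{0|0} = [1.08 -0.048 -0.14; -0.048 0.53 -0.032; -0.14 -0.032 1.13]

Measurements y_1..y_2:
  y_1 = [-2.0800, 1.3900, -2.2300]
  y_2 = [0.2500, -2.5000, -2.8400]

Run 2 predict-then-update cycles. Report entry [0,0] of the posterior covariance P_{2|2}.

P_post[0,0] = 0.2191

step 1: x^-=[-2.0138, -0.8130, -1.2340]  P^-=[1.7400 -0.1574 -0.1875; -0.1574 0.6742 0.2552; -0.1875 0.2552 1.7296]  S=[2.0822 0.0123 0.0271; 0.0123 1.2721 0.5545; 0.0271 0.5545 2.0009]  K=[0.8290 0.0077 -0.1467; -0.0863 0.6055 -0.0882; 0.0287 0.1491 0.8079]  nu=[0.0704, 2.6479, -1.2469]  x^+=[-1.7521, 0.8943, -1.8444]  P^+=[0.2735 0.0049 -0.0123; 0.0049 0.2368 0.0261; -0.0123 0.0261 0.2586]
step 2: x^-=[-1.8631, 0.6289, -1.9331]  P^-=[0.6708 -0.0175 0.0192; -0.0175 0.4165 0.0847; 0.0192 0.0847 0.6312]  S=[1.0295 0.0708 0.1039; 0.0708 0.9010 0.1874; 0.1039 0.1874 0.9245]  K=[0.6652 0.0130 -0.0971; -0.0666 0.5029 -0.0738; 0.0429 0.1208 0.6375]  nu=[2.4983, -2.5352, -0.9181]  x^+=[-0.1450, -0.7446, -2.7176]  P^+=[0.2191 0.0057 -0.0030; 0.0057 0.1967 0.0217; -0.0030 0.0217 0.2051]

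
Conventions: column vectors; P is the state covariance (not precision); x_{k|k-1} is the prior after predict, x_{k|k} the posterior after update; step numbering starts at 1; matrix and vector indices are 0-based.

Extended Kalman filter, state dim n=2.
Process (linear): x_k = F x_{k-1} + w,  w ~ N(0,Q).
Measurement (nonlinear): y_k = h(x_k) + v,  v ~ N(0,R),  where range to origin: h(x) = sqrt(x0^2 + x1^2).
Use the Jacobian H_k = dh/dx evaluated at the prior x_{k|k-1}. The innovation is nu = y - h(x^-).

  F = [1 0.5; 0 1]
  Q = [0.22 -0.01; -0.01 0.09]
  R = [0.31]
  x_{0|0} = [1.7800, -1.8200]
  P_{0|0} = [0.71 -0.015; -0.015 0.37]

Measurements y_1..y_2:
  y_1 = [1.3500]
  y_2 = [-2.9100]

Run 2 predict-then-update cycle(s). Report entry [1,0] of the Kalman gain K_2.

step 1: x^-=[0.8700, -1.8200]  P^-=[1.0075 0.1600; 0.1600 0.4600]  H_jac=[0.4313 -0.9022]  S=[0.7473]  K=[0.3883; -0.4630]  nu=[-0.6673]  x^+=[0.6109, -1.5111]  P^+=[0.8948 0.2943; 0.2943 0.2998]
step 2: x^-=[-0.1446, -1.5111]  P^-=[1.4841 0.4342; 0.4342 0.3898]  H_jac=[-0.0953 -0.9955]  S=[0.7921]  K=[-0.7242; -0.5421]  nu=[-4.4280]  x^+=[3.0623, 0.8893]  P^+=[1.0687 0.1233; 0.1233 0.1570]

K[1,0] = -0.5421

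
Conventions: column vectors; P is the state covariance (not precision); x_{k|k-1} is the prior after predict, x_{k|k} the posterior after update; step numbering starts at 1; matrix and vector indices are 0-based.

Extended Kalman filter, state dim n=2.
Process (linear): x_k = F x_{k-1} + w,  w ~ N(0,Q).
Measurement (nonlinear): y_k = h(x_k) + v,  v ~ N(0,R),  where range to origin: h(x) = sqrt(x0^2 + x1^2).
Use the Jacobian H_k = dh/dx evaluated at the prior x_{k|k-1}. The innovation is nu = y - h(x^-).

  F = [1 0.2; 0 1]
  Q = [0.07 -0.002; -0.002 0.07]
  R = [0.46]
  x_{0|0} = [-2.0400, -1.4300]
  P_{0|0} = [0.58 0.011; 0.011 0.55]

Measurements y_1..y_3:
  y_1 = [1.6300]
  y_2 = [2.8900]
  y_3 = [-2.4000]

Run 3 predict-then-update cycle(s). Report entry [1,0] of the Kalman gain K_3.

K[1,0] = -0.2876

step 1: x^-=[-2.3260, -1.4300]  P^-=[0.6764 0.1190; 0.1190 0.6200]  H_jac=[-0.8519 -0.5237]  S=[1.2271]  K=[-0.5204; -0.3472]  nu=[-1.1004]  x^+=[-1.7534, -1.0479]  P^+=[0.3441 -0.1027; -0.1027 0.4721]
step 2: x^-=[-1.9630, -1.0479]  P^-=[0.3919 -0.0103; -0.0103 0.5421]  H_jac=[-0.8822 -0.4709]  S=[0.8767]  K=[-0.3889; -0.2808]  nu=[0.6648]  x^+=[-2.2215, -1.2346]  P^+=[0.2594 -0.1060; -0.1060 0.4729]
step 3: x^-=[-2.4684, -1.2346]  P^-=[0.3059 -0.0135; -0.0135 0.5429]  H_jac=[-0.8944 -0.4473]  S=[0.8025]  K=[-0.3334; -0.2876]  nu=[-5.1599]  x^+=[-0.7482, 0.2495]  P^+=[0.2167 -0.0904; -0.0904 0.4765]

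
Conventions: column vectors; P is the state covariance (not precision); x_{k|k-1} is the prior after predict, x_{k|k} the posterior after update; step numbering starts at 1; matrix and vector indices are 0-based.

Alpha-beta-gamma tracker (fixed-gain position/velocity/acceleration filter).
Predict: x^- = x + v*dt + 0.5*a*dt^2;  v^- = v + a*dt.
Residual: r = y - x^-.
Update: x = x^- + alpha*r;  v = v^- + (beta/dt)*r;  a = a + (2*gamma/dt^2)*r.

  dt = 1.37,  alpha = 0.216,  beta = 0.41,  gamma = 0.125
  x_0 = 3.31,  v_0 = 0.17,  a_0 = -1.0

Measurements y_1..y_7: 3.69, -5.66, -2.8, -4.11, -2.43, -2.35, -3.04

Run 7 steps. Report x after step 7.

step 1: x_pred=2.6044  r=1.0856  x^+=2.8389  v^+=-0.8751  a^+=-0.8554
step 2: x_pred=0.8372  r=-6.4972  x^+=-0.5662  v^+=-3.9915  a^+=-1.7208
step 3: x_pred=-7.6494  r=4.8494  x^+=-6.6019  v^+=-4.8977  a^+=-1.0749
step 4: x_pred=-14.3205  r=10.2105  x^+=-12.1151  v^+=-3.3146  a^+=0.2851
step 5: x_pred=-16.3885  r=13.9585  x^+=-13.3735  v^+=1.2534  a^+=2.1444
step 6: x_pred=-9.6440  r=7.2940  x^+=-8.0685  v^+=6.3740  a^+=3.1159
step 7: x_pred=3.5881  r=-6.6281  x^+=2.1564  v^+=8.6593  a^+=2.2331

x_post = 2.1564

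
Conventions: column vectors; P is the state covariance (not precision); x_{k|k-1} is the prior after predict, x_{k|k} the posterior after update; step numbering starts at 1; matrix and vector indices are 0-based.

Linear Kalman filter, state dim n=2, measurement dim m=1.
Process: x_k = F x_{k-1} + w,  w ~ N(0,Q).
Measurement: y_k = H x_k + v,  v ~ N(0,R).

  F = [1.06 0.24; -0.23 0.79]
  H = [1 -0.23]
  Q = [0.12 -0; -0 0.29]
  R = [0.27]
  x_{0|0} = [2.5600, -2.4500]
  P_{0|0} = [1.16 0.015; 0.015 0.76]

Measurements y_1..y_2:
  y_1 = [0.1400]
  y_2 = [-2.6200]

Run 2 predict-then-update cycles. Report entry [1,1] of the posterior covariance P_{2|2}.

P_post[1,1] = 0.7338

step 1: x^-=[2.1256, -2.5243]  P^-=[1.4748 -0.1270; -0.1270 0.8202]  S=[1.8466]  K=[0.8145; -0.1709]  nu=[-2.5662]  x^+=[0.0355, -2.0857]  P^+=[0.2498 0.1301; 0.1301 0.7663]
step 2: x^-=[-0.4629, -1.6558]  P^-=[0.5110 0.1861; 0.1861 0.7342]  S=[0.7343]  K=[0.6377; 0.0235]  nu=[-2.5379]  x^+=[-2.0813, -1.7156]  P^+=[0.2125 0.1751; 0.1751 0.7338]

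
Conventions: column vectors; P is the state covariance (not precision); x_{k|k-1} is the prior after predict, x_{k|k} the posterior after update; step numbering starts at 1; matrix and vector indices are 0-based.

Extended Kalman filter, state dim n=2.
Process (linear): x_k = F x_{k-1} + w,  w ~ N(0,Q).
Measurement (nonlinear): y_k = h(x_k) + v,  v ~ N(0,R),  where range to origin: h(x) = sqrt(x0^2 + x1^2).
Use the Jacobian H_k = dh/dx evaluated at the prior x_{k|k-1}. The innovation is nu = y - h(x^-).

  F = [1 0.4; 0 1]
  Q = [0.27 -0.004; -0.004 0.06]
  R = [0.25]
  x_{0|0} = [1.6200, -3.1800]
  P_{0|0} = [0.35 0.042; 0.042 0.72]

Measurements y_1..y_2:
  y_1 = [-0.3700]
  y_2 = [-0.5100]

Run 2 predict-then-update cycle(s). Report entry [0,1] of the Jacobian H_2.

step 1: x^-=[0.3480, -3.1800]  P^-=[0.7688 0.3260; 0.3260 0.7800]  H_jac=[0.1088 -0.9941]  S=[0.9594]  K=[-0.2506; -0.7713]  nu=[-3.5690]  x^+=[1.2424, -0.4274]  P^+=[0.7085 0.1406; 0.1406 0.2093]
step 2: x^-=[1.0715, -0.4274]  P^-=[1.1245 0.2203; 0.2203 0.2693]  H_jac=[0.9288 -0.3705]  S=[1.1055]  K=[0.8710; 0.0948]  nu=[-1.6636]  x^+=[-0.3775, -0.5852]  P^+=[0.2859 0.1290; 0.1290 0.2594]

H_jac[0,1] = -0.3705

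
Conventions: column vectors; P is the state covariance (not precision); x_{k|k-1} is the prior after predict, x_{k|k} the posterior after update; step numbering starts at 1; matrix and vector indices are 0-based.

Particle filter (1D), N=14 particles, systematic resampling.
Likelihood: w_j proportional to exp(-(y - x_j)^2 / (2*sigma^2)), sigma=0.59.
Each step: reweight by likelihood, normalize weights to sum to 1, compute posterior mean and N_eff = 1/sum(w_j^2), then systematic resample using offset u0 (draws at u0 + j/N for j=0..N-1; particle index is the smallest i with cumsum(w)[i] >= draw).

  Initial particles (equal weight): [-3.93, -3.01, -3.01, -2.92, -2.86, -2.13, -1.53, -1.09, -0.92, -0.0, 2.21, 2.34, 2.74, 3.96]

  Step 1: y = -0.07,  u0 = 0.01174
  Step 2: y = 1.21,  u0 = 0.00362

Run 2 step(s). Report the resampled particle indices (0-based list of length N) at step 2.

resampled_idx = [4, 6, 7, 7, 8, 8, 9, 10, 10, 11, 11, 12, 12, 13]

step 1: w=[0.0000, 0.0000, 0.0000, 0.0000, 0.0000, 0.0014, 0.0289, 0.1384, 0.2185, 0.6124, 0.0004, 0.0001, 0.0000, 0.0000]  mean=-0.3979  Neff=2.2588  idx=[6, 7, 7, 8, 8, 8, 9, 9, 9, 9, 9, 9, 9, 9]
step 2: w=[0.0000, 0.0005, 0.0005, 0.0015, 0.0015, 0.0015, 0.1243, 0.1243, 0.1243, 0.1243, 0.1243, 0.1243, 0.1243, 0.1243]  mean=-0.0053  Neff=8.0892  idx=[4, 6, 7, 7, 8, 8, 9, 10, 10, 11, 11, 12, 12, 13]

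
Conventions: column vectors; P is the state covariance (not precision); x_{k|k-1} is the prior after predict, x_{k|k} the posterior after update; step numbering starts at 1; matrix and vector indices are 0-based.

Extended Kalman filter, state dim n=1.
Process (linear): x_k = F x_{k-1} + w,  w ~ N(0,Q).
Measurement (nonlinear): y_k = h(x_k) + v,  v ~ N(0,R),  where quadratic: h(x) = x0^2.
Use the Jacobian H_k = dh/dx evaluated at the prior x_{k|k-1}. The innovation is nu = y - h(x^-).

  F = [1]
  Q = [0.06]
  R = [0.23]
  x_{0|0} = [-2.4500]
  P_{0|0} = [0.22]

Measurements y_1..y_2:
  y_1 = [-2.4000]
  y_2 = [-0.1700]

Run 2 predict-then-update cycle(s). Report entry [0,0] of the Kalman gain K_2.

K[0,0] = -0.2717

step 1: x^-=[-2.4500]  P^-=[0.2800]  H_jac=[-4.9000]  S=[6.9528]  K=[-0.1973]  nu=[-8.4025]  x^+=[-0.7919]  P^+=[0.0093]
step 2: x^-=[-0.7919]  P^-=[0.0693]  H_jac=[-1.5839]  S=[0.4038]  K=[-0.2717]  nu=[-0.7972]  x^+=[-0.5753]  P^+=[0.0395]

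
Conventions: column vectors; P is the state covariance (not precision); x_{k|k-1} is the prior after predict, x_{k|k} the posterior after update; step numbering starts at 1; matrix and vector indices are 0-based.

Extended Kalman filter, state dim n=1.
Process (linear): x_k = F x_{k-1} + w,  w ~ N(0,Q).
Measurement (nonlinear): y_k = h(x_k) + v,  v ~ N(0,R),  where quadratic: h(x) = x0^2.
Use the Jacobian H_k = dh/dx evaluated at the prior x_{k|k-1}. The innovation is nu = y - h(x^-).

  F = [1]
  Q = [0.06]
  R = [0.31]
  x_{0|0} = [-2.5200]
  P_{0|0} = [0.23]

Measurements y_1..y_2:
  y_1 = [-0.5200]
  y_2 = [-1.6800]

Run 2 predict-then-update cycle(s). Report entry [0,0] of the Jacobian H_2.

step 1: x^-=[-2.5200]  P^-=[0.2900]  H_jac=[-5.0400]  S=[7.6765]  K=[-0.1904]  nu=[-6.8704]  x^+=[-1.2119]  P^+=[0.0117]
step 2: x^-=[-1.2119]  P^-=[0.0717]  H_jac=[-2.4237]  S=[0.7313]  K=[-0.2377]  nu=[-3.1486]  x^+=[-0.4635]  P^+=[0.0304]

H_jac[0,0] = -2.4237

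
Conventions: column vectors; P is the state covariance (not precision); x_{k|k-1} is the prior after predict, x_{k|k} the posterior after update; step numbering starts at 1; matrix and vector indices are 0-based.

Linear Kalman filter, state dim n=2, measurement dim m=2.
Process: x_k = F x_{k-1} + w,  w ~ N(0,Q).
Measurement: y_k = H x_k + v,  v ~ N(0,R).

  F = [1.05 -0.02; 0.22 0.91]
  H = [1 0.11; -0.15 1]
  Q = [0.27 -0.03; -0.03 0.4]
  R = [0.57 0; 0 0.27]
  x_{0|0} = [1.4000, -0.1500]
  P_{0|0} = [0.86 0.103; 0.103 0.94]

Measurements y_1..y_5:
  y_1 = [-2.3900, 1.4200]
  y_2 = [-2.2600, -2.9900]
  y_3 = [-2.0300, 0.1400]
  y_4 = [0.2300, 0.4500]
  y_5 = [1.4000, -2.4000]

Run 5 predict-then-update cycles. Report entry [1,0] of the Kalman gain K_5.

K[1,0] = 0.0852

step 1: x^-=[1.4730, 0.1715]  P^-=[1.2142 0.2495; 0.2495 1.2613]  S=[1.8544 0.2020; 0.2020 1.4837]  K=[0.6746 -0.0464; 0.1213 0.8083]  nu=[-3.8819, 1.4694]  x^+=[-1.2141, 0.8883]  P^+=[0.3797 0.0444; 0.0444 0.2249]
step 2: x^-=[-1.2926, 0.5413]  P^-=[0.6868 0.0958; 0.0958 0.6224]  S=[1.2854 0.0597; 0.0597 0.8791]  K=[0.5446 -0.0451; 0.0960 0.6851]  nu=[-1.0270, -3.7252]  x^+=[-1.6837, -2.1095]  P^+=[0.3067 0.0338; 0.0338 0.1901]
step 3: x^-=[-1.7257, -2.2901]  P^-=[0.6068 0.0696; 0.0696 0.5858]  S=[1.1992 0.0418; 0.0418 0.8486]  K=[0.5142 -0.0506; 0.0882 0.6737]  nu=[-0.0524, 2.1712]  x^+=[-1.8626, -0.8320]  P^+=[0.2898 0.0298; 0.0298 0.1864]
step 4: x^-=[-1.9391, -1.1669]  P^-=[0.5883 0.0619; 0.0619 0.5803]  S=[1.1790 0.0365; 0.0365 0.8450]  K=[0.5064 -0.0530; 0.0859 0.6721]  nu=[2.2974, 1.3260]  x^+=[-0.8459, -0.0785]  P^+=[0.2855 0.0285; 0.0285 0.1857]
step 5: x^-=[-0.8866, -0.2575]  P^-=[0.5837 0.0597; 0.0597 0.5790]  S=[1.1738 0.0348; 0.0348 0.8443]  K=[0.5044 -0.0538; 0.0852 0.6717]  nu=[2.3150, -2.2755]  x^+=[0.4036, -1.5888]  P^+=[0.2844 0.0281; 0.0281 0.1856]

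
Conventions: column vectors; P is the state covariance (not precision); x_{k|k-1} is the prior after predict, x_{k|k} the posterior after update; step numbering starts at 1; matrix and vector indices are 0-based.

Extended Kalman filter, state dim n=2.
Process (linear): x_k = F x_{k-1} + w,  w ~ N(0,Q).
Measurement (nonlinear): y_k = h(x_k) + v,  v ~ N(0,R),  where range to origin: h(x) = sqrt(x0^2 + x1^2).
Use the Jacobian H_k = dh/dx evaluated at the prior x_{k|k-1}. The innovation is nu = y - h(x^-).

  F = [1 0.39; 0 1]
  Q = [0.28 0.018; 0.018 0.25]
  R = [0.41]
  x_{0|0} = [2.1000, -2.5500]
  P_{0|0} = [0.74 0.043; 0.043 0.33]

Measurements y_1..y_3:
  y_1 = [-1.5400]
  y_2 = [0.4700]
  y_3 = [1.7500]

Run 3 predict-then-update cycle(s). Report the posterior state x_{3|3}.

step 1: x^-=[1.1055, -2.5500]  P^-=[1.1037 0.1897; 0.1897 0.5800]  H_jac=[0.3978 -0.9175]  S=[0.9344]  K=[0.2836; -0.4887]  nu=[-4.3193]  x^+=[-0.1193, -0.4389]  P^+=[1.0286 0.3192; 0.3192 0.3568]
step 2: x^-=[-0.2905, -0.4389]  P^-=[1.6118 0.4764; 0.4764 0.6068]  H_jac=[-0.5519 -0.8339]  S=[1.7615]  K=[-0.7306; -0.4365]  nu=[-0.0564]  x^+=[-0.2493, -0.4143]  P^+=[0.6717 -0.0854; -0.0854 0.2711]
step 3: x^-=[-0.4109, -0.4143]  P^-=[0.9263 0.0384; 0.0384 0.5211]  H_jac=[-0.7042 -0.7100]  S=[1.1704]  K=[-0.5806; -0.3392]  nu=[1.1665]  x^+=[-1.0882, -0.8100]  P^+=[0.5318 -0.1922; -0.1922 0.3865]

x_post = [-1.0882, -0.8100]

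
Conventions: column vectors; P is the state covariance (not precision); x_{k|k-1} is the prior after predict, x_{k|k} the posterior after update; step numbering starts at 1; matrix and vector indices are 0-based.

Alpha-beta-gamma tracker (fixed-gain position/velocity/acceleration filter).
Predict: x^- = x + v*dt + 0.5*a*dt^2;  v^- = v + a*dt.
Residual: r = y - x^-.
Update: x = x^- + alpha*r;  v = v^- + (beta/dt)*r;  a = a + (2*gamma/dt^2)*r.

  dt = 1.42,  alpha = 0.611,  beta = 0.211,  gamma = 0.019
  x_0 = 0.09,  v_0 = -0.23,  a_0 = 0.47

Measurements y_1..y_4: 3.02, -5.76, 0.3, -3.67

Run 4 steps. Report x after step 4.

step 1: x_pred=0.2373  r=2.7827  x^+=1.9375  v^+=0.8509  a^+=0.5224
step 2: x_pred=3.6725  r=-9.4325  x^+=-2.0908  v^+=0.1912  a^+=0.3447
step 3: x_pred=-1.4718  r=1.7718  x^+=-0.3892  v^+=0.9439  a^+=0.3781
step 4: x_pred=1.3323  r=-5.0023  x^+=-1.7241  v^+=0.7375  a^+=0.2838

x_post = -1.7241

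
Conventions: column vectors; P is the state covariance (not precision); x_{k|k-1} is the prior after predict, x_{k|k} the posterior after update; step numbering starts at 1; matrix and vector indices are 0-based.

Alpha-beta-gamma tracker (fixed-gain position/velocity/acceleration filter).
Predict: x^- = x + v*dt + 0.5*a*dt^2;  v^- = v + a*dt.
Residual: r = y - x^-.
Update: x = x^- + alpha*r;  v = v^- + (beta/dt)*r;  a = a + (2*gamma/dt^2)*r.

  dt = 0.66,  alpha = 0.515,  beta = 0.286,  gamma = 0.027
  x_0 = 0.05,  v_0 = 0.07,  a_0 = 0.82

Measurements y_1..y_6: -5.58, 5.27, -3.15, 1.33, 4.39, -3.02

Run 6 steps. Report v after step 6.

v_post = 0.0724

step 1: x_pred=0.2748  r=-5.8548  x^+=-2.7404  v^+=-1.9259  a^+=0.0942
step 2: x_pred=-3.9910  r=9.2610  x^+=0.7784  v^+=2.1494  a^+=1.2423
step 3: x_pred=2.4676  r=-5.6176  x^+=-0.4255  v^+=0.5350  a^+=0.5459
step 4: x_pred=0.0465  r=1.2835  x^+=0.7075  v^+=1.4514  a^+=0.7050
step 5: x_pred=1.8190  r=2.5710  x^+=3.1431  v^+=3.0308  a^+=1.0237
step 6: x_pred=5.3664  r=-8.3864  x^+=1.0474  v^+=0.0724  a^+=-0.0159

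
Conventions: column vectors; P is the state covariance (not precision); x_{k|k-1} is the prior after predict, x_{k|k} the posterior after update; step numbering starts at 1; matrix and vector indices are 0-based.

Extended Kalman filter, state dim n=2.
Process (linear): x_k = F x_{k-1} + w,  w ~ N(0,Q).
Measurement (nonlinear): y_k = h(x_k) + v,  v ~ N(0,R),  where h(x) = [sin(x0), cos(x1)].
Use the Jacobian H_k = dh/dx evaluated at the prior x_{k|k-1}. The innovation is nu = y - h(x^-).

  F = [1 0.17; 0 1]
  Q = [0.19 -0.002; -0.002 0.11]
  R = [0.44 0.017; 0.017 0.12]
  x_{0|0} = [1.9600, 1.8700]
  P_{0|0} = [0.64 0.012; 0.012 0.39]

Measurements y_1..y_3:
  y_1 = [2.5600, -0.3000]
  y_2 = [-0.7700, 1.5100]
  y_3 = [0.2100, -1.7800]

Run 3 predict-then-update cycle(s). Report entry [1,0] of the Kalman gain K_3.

step 1: x^-=[2.2779, 1.8700]  P^-=[0.8454 0.0763; 0.0763 0.5000]  H_jac=[-0.6496 0.0000; 0.0000 -0.9556]  S=[0.7968 0.0644; 0.0644 0.5766]  K=[-0.6852 -0.0500; 0.0048 -0.8292]  nu=[1.7998, -0.0052]  x^+=[1.0449, 1.8829]  P^+=[0.4654 0.0185; 0.0185 0.1040]
step 2: x^-=[1.3650, 1.8829]  P^-=[0.6647 0.0342; 0.0342 0.2140]  H_jac=[0.2043 0.0000; 0.0000 -0.9517]  S=[0.4677 0.0104; 0.0104 0.3139]  K=[0.2928 -0.1132; 0.0293 -0.6500]  nu=[-1.7489, 1.8171]  x^+=[0.6472, 0.6506]  P^+=[0.6212 0.0090; 0.0090 0.0814]
step 3: x^-=[0.7577, 0.6506]  P^-=[0.8167 0.0209; 0.0209 0.1914]  H_jac=[0.7264 0.0000; 0.0000 -0.6056]  S=[0.8709 0.0078; 0.0078 0.1902]  K=[0.6820 -0.0945; 0.0229 -0.6105]  nu=[-0.4773, -2.5757]  x^+=[0.6757, 2.2120]  P^+=[0.4109 -0.0004; -0.0004 0.1203]

K[1,0] = 0.0229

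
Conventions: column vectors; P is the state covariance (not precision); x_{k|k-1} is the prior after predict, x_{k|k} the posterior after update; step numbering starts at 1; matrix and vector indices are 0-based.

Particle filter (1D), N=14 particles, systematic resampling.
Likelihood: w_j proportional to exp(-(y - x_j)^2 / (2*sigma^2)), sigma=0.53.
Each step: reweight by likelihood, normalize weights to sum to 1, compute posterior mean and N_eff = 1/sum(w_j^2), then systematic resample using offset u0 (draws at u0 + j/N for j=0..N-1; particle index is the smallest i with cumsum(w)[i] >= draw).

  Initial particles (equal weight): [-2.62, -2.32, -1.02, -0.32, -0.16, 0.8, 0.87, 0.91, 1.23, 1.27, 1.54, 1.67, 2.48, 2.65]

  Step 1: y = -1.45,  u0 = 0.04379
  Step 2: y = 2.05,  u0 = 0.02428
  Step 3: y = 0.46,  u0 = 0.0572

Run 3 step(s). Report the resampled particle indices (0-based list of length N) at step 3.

resampled_idx = [1, 2, 3, 4, 5, 6, 7, 8, 9, 10, 11, 11, 12, 13]

step 1: w=[0.0716, 0.2127, 0.5889, 0.0843, 0.0423, 0.0001, 0.0001, 0.0000, 0.0000, 0.0000, 0.0000, 0.0000, 0.0000, 0.0000]  mean=-1.3153  Neff=2.4628  idx=[0, 1, 1, 1, 2, 2, 2, 2, 2, 2, 2, 2, 3, 4]
step 2: w=[0.0000, 0.0000, 0.0000, 0.0000, 0.0002, 0.0002, 0.0002, 0.0002, 0.0002, 0.0002, 0.0002, 0.0002, 0.2130, 0.7850]  mean=-0.1958  Neff=1.5113  idx=[12, 12, 12, 13, 13, 13, 13, 13, 13, 13, 13, 13, 13, 13]
step 3: w=[0.0516, 0.0516, 0.0516, 0.0768, 0.0768, 0.0768, 0.0768, 0.0768, 0.0768, 0.0768, 0.0768, 0.0768, 0.0768, 0.0768]  mean=-0.1848  Neff=13.7111  idx=[1, 2, 3, 4, 5, 6, 7, 8, 9, 10, 11, 11, 12, 13]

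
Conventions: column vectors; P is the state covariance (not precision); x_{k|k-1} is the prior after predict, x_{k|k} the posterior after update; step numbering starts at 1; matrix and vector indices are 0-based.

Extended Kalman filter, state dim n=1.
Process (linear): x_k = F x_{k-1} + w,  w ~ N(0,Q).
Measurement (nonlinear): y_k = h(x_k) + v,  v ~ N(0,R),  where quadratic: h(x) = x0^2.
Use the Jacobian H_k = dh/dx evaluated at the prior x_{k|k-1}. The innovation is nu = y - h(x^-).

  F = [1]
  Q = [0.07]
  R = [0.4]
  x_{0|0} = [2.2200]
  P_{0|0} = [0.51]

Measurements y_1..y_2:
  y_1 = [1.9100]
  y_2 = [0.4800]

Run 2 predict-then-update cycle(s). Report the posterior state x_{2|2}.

step 1: x^-=[2.2200]  P^-=[0.5800]  H_jac=[4.4400]  S=[11.8339]  K=[0.2176]  nu=[-3.0184]  x^+=[1.5632]  P^+=[0.0196]
step 2: x^-=[1.5632]  P^-=[0.0896]  H_jac=[3.1263]  S=[1.2758]  K=[0.2196]  nu=[-1.9635]  x^+=[1.1320]  P^+=[0.0281]

x_post = [1.1320]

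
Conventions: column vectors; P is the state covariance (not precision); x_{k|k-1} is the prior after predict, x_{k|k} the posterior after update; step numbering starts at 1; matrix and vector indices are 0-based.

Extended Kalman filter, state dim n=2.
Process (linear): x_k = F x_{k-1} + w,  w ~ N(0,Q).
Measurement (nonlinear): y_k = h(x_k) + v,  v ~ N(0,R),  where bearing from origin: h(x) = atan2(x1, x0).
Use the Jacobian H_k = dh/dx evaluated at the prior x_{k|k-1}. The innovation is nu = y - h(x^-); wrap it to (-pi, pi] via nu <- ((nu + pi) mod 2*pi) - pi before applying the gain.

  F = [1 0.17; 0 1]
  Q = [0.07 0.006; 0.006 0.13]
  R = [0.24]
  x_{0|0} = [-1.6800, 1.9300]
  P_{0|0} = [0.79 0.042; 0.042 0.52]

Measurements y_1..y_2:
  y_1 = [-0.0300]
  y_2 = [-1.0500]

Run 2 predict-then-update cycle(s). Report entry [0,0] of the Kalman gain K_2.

K[0,0] = -0.6416

step 1: x^-=[-1.3519, 1.9300]  P^-=[0.8893 0.1364; 0.1364 0.6500]  H_jac=[-0.3476 -0.2435]  S=[0.4091]  K=[-0.8368; -0.5028]  nu=[-2.2118]  x^+=[0.4991, 3.0421]  P^+=[0.6028 -0.0357; -0.0357 0.5466]
step 2: x^-=[1.0162, 3.0421]  P^-=[0.6765 0.0632; 0.0632 0.6766]  H_jac=[-0.2957 0.0988]  S=[0.3021]  K=[-0.6416; 0.1594]  nu=[-2.2984]  x^+=[2.4909, 2.6757]  P^+=[0.5521 0.0941; 0.0941 0.6689]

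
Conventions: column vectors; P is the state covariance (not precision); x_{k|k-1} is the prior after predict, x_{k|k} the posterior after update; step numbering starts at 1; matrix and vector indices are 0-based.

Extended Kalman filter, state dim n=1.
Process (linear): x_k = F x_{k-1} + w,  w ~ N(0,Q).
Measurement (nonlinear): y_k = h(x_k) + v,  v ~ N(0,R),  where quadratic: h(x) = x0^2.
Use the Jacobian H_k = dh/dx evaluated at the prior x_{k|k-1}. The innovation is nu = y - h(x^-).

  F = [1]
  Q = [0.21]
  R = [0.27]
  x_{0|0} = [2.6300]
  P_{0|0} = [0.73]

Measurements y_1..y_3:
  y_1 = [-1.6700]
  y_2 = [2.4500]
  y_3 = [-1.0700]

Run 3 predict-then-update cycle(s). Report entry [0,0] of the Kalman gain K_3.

step 1: x^-=[2.6300]  P^-=[0.9400]  H_jac=[5.2600]  S=[26.2775]  K=[0.1882]  nu=[-8.5869]  x^+=[1.0143]  P^+=[0.0097]
step 2: x^-=[1.0143]  P^-=[0.2197]  H_jac=[2.0286]  S=[1.1739]  K=[0.3796]  nu=[1.4212]  x^+=[1.5538]  P^+=[0.0505]
step 3: x^-=[1.5538]  P^-=[0.2605]  H_jac=[3.1075]  S=[2.7857]  K=[0.2906]  nu=[-3.4841]  x^+=[0.5412]  P^+=[0.0253]

K[0,0] = 0.2906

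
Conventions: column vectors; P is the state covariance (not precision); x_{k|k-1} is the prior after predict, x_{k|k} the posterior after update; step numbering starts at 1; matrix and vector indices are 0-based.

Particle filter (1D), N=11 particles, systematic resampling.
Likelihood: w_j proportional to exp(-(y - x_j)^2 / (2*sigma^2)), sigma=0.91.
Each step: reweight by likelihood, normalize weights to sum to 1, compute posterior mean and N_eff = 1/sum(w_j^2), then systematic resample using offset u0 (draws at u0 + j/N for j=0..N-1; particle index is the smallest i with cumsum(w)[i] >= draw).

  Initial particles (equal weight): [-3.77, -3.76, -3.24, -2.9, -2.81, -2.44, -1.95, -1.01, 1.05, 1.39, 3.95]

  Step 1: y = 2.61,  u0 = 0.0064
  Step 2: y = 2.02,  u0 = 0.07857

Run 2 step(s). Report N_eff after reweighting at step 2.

N_eff = 8.6528

step 1: w=[0.0000, 0.0000, 0.0000, 0.0000, 0.0000, 0.0000, 0.0000, 0.0004, 0.2358, 0.4172, 0.3466]  mean=2.1962  Neff=2.8587  idx=[8, 8, 8, 9, 9, 9, 9, 9, 10, 10, 10]
step 2: w=[0.0952, 0.0952, 0.0952, 0.1322, 0.1322, 0.1322, 0.1322, 0.1322, 0.0177, 0.0177, 0.0177]  mean=1.4290  Neff=8.6528  idx=[0, 1, 2, 3, 4, 4, 5, 6, 6, 7, 10]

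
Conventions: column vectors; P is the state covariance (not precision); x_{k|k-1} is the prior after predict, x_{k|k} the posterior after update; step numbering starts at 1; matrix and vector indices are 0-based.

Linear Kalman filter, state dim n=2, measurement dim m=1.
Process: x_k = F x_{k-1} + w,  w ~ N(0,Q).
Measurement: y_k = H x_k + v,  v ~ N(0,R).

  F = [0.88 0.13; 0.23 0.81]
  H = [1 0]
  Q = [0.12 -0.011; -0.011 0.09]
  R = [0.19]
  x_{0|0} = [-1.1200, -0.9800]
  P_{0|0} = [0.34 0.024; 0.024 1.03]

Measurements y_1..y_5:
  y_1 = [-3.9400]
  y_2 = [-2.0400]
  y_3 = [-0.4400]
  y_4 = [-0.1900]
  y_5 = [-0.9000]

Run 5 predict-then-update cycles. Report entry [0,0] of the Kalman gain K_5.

K[0,0] = 0.5316

step 1: x^-=[-1.1130, -1.0514]  P^-=[0.4062 0.1841; 0.1841 0.7927]  S=[0.5962]  K=[0.6813; 0.3088]  nu=[-2.8270]  x^+=[-3.0391, -1.9244]  P^+=[0.1294 0.0587; 0.0587 0.7359]
step 2: x^-=[-2.9245, -2.2577]  P^-=[0.2461 0.1363; 0.1363 0.6015]  S=[0.4361]  K=[0.5643; 0.3125]  nu=[0.8845]  x^+=[-2.4254, -1.9813]  P^+=[0.1072 0.0594; 0.0594 0.5589]
step 3: x^-=[-2.3919, -2.1627]  P^-=[0.2261 0.1136; 0.1136 0.4845]  S=[0.4161]  K=[0.5433; 0.2732]  nu=[1.9519]  x^+=[-1.3314, -1.6296]  P^+=[0.1032 0.0519; 0.0519 0.4535]
step 4: x^-=[-1.3834, -1.6261]  P^-=[0.2195 0.0962; 0.0962 0.4123]  S=[0.4095]  K=[0.5360; 0.2349]  nu=[1.1934]  x^+=[-0.7438, -1.3458]  P^+=[0.1018 0.0446; 0.0446 0.3897]
step 5: x^-=[-0.8295, -1.2612]  P^-=[0.2157 0.0838; 0.0838 0.3677]  S=[0.4057]  K=[0.5316; 0.2066]  nu=[-0.0705]  x^+=[-0.8670, -1.2757]  P^+=[0.1010 0.0392; 0.0392 0.3504]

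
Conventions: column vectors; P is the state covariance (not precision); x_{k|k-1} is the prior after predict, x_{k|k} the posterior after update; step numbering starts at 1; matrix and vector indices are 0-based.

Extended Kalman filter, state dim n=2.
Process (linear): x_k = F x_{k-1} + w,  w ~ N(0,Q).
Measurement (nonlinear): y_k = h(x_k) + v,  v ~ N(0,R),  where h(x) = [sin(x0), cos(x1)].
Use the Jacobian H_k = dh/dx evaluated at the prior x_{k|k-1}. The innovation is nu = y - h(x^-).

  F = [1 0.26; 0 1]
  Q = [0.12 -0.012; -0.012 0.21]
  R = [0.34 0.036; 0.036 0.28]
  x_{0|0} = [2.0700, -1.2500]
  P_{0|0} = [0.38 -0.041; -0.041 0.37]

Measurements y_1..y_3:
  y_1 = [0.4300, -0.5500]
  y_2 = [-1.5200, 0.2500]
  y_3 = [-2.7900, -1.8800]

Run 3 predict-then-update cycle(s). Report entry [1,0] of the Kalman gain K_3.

K[1,0] = 0.0040

step 1: x^-=[1.7450, -1.2500]  P^-=[0.5037 0.0432; 0.0432 0.5800]  H_jac=[-0.1733 0.0000; 0.0000 0.9490]  S=[0.3551 0.0289; 0.0289 0.8023]  K=[-0.2507 0.0601; -0.0771 0.6888]  nu=[-0.5549, -0.8653]  x^+=[1.8321, -1.8032]  P^+=[0.4793 0.0082; 0.0082 0.2003]
step 2: x^-=[1.3632, -1.8032]  P^-=[0.6172 0.0483; 0.0483 0.4103]  H_jac=[0.2061 0.0000; 0.0000 0.9731]  S=[0.3662 0.0457; 0.0457 0.6685]  K=[0.3414 0.0470; -0.0477 0.6005]  nu=[-2.4985, 0.4803]  x^+=[0.5328, -1.3955]  P^+=[0.5715 0.0261; 0.0261 0.1710]
step 3: x^-=[0.1700, -1.3955]  P^-=[0.7167 0.0586; 0.0586 0.3810]  H_jac=[0.9856 0.0000; 0.0000 0.9847]  S=[1.0362 0.0929; 0.0929 0.6494]  K=[0.6825 -0.0087; 0.0040 0.5771]  nu=[-2.9591, -2.0544]  x^+=[-1.8316, -2.5931]  P^+=[0.2351 0.0225; 0.0225 0.1643]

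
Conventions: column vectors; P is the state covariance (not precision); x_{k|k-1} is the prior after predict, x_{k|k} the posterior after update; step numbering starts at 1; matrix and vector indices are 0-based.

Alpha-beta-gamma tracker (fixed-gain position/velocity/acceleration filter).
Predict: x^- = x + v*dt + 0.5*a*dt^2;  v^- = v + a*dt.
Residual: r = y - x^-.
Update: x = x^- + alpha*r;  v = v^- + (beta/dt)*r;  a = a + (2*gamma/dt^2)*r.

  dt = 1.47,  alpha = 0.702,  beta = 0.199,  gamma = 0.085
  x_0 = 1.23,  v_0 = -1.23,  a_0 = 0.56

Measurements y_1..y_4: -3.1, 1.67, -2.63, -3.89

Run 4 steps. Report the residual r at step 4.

resid = -3.9350

step 1: x_pred=0.0270  r=-3.1270  x^+=-2.1682  v^+=-0.8301  a^+=0.3140
step 2: x_pred=-3.0492  r=4.7192  x^+=0.2637  v^+=0.2703  a^+=0.6853
step 3: x_pred=1.4015  r=-4.0315  x^+=-1.4286  v^+=0.7319  a^+=0.3681
step 4: x_pred=0.0450  r=-3.9350  x^+=-2.7174  v^+=0.7403  a^+=0.0585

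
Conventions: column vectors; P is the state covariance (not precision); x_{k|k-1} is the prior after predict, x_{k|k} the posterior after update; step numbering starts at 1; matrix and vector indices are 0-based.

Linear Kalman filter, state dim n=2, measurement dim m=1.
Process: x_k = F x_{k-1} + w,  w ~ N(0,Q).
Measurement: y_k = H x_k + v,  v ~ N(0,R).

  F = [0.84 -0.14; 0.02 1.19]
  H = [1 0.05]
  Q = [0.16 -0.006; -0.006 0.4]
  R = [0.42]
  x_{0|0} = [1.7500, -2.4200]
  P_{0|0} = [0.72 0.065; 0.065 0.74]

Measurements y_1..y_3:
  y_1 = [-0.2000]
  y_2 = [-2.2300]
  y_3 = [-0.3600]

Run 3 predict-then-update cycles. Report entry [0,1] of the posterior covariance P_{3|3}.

step 1: x^-=[1.8088, -2.8448]  P^-=[0.6672 -0.0524; -0.0524 1.4513]  S=[1.0856]  K=[0.6122; 0.0186]  nu=[-1.8666]  x^+=[0.6661, -2.8795]  P^+=[0.2604 -0.0647; -0.0647 1.4509]
step 2: x^-=[0.9626, -3.4133]  P^-=[0.3874 -0.3079; -0.3079 2.4517]  S=[0.7827]  K=[0.4752; -0.2367]  nu=[-3.0220]  x^+=[-0.4735, -2.6978]  P^+=[0.2106 -0.2198; -0.2198 2.4078]
step 3: x^-=[-0.0201, -3.2199]  P^-=[0.4075 -0.6227; -0.6227 3.7993]  S=[0.7747]  K=[0.4858; -0.5586]  nu=[-0.1789]  x^+=[-0.1070, -3.1199]  P^+=[0.2247 -0.4125; -0.4125 3.5576]

P_post[0,1] = -0.4125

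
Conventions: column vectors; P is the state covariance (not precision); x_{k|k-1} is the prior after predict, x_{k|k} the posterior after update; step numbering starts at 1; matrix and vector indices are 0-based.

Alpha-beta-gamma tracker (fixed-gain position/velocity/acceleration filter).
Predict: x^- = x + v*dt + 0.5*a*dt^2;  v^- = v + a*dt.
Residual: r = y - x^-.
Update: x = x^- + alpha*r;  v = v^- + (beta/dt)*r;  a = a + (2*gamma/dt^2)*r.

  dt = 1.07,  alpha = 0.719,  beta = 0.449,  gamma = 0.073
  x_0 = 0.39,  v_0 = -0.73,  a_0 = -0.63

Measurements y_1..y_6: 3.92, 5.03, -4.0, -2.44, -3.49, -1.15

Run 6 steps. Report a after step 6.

a_post = 0.3811

step 1: x_pred=-0.7517  r=4.6717  x^+=2.6072  v^+=0.5563  a^+=-0.0342
step 2: x_pred=3.1829  r=1.8471  x^+=4.5110  v^+=1.2947  a^+=0.2013
step 3: x_pred=6.0116  r=-10.0116  x^+=-1.1867  v^+=-2.6910  a^+=-1.0754
step 4: x_pred=-4.6817  r=2.2417  x^+=-3.0699  v^+=-2.9010  a^+=-0.7895
step 5: x_pred=-6.6259  r=3.1359  x^+=-4.3712  v^+=-2.4299  a^+=-0.3896
step 6: x_pred=-7.1942  r=6.0442  x^+=-2.8484  v^+=-0.3105  a^+=0.3811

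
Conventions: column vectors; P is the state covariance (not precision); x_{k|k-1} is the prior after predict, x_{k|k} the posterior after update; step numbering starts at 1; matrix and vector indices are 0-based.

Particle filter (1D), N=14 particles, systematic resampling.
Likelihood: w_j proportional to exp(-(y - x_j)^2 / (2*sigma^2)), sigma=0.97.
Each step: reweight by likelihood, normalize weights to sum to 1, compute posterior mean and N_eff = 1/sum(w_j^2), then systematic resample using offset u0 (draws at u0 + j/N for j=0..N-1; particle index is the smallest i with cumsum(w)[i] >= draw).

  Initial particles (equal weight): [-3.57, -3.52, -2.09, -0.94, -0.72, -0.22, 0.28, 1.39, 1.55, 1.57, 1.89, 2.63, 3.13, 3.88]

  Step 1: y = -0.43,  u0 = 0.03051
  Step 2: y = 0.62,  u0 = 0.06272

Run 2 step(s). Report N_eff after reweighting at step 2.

step 1: w=[0.0012, 0.0015, 0.0539, 0.2029, 0.2228, 0.2275, 0.1782, 0.0401, 0.0290, 0.0278, 0.0133, 0.0016, 0.0003, 0.0000]  mean=-0.2987  Neff=5.5371  idx=[2, 3, 3, 3, 4, 4, 4, 5, 5, 5, 6, 6, 6, 9]
step 2: w=[0.0027, 0.0366, 0.0366, 0.0366, 0.0513, 0.0513, 0.0513, 0.0916, 0.0916, 0.0916, 0.1254, 0.1254, 0.1254, 0.0825]  mean=-0.0453  Neff=10.9788  idx=[2, 4, 5, 7, 7, 8, 9, 10, 10, 11, 11, 12, 13, 13]

N_eff = 10.9788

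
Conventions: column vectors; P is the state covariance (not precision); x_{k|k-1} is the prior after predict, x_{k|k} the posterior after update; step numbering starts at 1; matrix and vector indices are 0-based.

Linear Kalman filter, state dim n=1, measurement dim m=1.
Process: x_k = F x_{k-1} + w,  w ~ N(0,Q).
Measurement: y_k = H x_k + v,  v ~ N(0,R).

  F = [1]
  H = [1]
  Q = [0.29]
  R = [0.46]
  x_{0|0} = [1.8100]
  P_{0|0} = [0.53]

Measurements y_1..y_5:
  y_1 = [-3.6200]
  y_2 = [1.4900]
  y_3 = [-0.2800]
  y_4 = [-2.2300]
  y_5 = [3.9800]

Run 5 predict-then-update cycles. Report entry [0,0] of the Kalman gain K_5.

step 1: x^-=[1.8100]  P^-=[0.8200]  S=[1.2800]  K=[0.6406]  nu=[-5.4300]  x^+=[-1.6686]  P^+=[0.2947]
step 2: x^-=[-1.6686]  P^-=[0.5847]  S=[1.0447]  K=[0.5597]  nu=[3.1586]  x^+=[0.0992]  P^+=[0.2575]
step 3: x^-=[0.0992]  P^-=[0.5475]  S=[1.0075]  K=[0.5434]  nu=[-0.3792]  x^+=[-0.1069]  P^+=[0.2500]
step 4: x^-=[-0.1069]  P^-=[0.5400]  S=[1.0000]  K=[0.5400]  nu=[-2.1231]  x^+=[-1.2533]  P^+=[0.2484]
step 5: x^-=[-1.2533]  P^-=[0.5384]  S=[0.9984]  K=[0.5393]  nu=[5.2333]  x^+=[1.5688]  P^+=[0.2481]

K[0,0] = 0.5393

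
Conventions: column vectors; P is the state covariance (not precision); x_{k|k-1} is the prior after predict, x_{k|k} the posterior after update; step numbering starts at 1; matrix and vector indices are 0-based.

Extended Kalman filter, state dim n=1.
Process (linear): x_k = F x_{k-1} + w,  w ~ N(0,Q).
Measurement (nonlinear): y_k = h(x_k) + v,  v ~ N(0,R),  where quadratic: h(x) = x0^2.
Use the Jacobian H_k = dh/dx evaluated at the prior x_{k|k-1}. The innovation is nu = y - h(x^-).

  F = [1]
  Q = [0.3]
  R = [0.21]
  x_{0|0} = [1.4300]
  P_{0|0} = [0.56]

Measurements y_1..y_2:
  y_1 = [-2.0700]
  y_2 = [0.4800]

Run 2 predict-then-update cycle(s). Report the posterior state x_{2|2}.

step 1: x^-=[1.4300]  P^-=[0.8600]  H_jac=[2.8600]  S=[7.2445]  K=[0.3395]  nu=[-4.1149]  x^+=[0.0329]  P^+=[0.0249]
step 2: x^-=[0.0329]  P^-=[0.3249]  H_jac=[0.0659]  S=[0.2114]  K=[0.1012]  nu=[0.4789]  x^+=[0.0814]  P^+=[0.3228]

x_post = [0.0814]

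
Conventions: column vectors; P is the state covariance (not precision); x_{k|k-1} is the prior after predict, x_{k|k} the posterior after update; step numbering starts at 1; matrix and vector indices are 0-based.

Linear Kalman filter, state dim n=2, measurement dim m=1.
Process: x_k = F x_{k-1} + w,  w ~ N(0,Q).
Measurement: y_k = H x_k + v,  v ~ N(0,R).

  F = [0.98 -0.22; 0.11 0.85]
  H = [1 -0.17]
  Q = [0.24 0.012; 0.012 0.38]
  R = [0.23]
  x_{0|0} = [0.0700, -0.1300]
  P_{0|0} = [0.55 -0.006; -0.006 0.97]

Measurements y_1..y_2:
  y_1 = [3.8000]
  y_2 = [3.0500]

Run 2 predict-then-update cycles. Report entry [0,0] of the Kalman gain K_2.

K[0,0] = 0.6141

step 1: x^-=[0.0972, -0.1028]  P^-=[0.8178 -0.1150; -0.1150 1.0864]  S=[1.1182]  K=[0.7488; -0.2680]  nu=[3.6853]  x^+=[2.8566, -1.0903]  P^+=[0.1908 0.1094; 0.1094 1.0061]
step 2: x^-=[3.0394, -0.6125]  P^-=[0.4248 -0.0671; -0.0671 1.1297]  S=[0.7102]  K=[0.6141; -0.3648]  nu=[-0.0935]  x^+=[2.9820, -0.5784]  P^+=[0.1569 0.0921; 0.0921 1.0351]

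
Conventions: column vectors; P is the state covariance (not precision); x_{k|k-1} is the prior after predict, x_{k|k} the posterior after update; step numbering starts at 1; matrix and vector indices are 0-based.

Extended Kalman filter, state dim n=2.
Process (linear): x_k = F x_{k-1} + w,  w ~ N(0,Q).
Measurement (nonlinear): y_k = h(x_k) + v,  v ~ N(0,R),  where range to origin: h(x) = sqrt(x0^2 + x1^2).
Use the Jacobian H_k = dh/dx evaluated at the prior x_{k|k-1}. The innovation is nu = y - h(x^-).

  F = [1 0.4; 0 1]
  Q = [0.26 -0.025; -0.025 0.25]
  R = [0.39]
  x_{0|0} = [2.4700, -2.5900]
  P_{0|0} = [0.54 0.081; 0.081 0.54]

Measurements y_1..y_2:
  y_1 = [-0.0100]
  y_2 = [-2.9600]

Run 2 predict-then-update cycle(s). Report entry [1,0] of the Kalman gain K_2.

K[1,0] = -0.5208

step 1: x^-=[1.4340, -2.5900]  P^-=[0.9512 0.2720; 0.2720 0.7900]  H_jac=[0.4844 -0.8749]  S=[0.9873]  K=[0.2256; -0.5666]  nu=[-2.9705]  x^+=[0.7637, -0.9070]  P^+=[0.9009 0.3982; 0.3982 0.4731]
step 2: x^-=[0.4009, -0.9070]  P^-=[1.5552 0.5624; 0.5624 0.7231]  H_jac=[0.4043 -0.9146]  S=[0.8331]  K=[0.1373; -0.5208]  nu=[-3.9516]  x^+=[-0.1415, 1.1512]  P^+=[1.5395 0.6220; 0.6220 0.4971]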